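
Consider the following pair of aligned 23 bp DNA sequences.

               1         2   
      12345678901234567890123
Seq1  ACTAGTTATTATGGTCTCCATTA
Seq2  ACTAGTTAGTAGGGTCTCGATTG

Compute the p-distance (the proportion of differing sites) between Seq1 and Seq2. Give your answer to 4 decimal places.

The sequences differ at positions 9 (T/G), 12 (T/G), 19 (C/G), 23 (A/G).
There are 4 differences over 23 sites, so p = 4/23 = 0.1739.

0.1739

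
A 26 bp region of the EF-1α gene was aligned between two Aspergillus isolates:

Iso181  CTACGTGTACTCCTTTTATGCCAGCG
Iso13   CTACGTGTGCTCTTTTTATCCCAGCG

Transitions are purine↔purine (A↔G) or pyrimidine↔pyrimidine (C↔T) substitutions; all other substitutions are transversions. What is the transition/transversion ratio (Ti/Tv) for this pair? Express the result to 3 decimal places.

The sequences differ at positions 9 (A/G, transition), 13 (C/T, transition), 20 (G/C, transversion).
Of the 3 differences, 2 transitions and 1 transversion, so Ti/Tv = 2/1 = 2.000.

2.000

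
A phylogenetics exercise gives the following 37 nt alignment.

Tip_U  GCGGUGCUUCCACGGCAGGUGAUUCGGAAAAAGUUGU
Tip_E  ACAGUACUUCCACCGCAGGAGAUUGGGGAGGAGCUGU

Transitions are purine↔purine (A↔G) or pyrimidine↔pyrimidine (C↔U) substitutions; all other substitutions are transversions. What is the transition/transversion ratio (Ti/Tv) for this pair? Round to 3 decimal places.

Mismatches occur at site 1 (G/A, transition), site 3 (G/A, transition), site 6 (G/A, transition), site 14 (G/C, transversion), site 20 (U/A, transversion), site 25 (C/G, transversion), site 28 (A/G, transition), site 30 (A/G, transition), site 31 (A/G, transition), site 34 (U/C, transition).
Of the 10 differences, 7 transitions and 3 transversions, so Ti/Tv = 7/3 = 2.333.

2.333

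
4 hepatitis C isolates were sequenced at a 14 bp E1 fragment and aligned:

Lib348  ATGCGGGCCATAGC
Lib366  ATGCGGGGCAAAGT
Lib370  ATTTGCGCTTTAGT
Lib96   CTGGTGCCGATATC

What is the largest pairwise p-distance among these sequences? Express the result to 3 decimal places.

0.714

Pairwise Hamming distances:
  Lib348 vs Lib366: 3
  Lib348 vs Lib370: 6
  Lib348 vs Lib96: 6
  Lib366 vs Lib370: 7
  Lib366 vs Lib96: 9
  Lib370 vs Lib96: 10
The largest is 10 mismatches, between Lib370 and Lib96; p = 10/14 = 0.714.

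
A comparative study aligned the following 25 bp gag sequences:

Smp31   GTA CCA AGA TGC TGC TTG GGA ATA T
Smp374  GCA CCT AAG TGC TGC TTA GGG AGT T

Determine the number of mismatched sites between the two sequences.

8

Mismatches occur at site 2 (T/C), site 6 (A/T), site 8 (G/A), site 9 (A/G), site 18 (G/A), site 21 (A/G), site 23 (T/G), site 24 (A/T).
That gives 8 mismatches out of 25 aligned sites, so the Hamming distance is 8.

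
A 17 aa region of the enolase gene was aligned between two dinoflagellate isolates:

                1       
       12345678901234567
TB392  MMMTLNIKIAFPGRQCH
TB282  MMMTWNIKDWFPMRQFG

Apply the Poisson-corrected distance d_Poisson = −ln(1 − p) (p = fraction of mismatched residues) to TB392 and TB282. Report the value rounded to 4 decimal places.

The sequences differ at positions 5 (L/W), 9 (I/D), 10 (A/W), 13 (G/M), 16 (C/F), 17 (H/G).
p = 6/17 = 0.352941.
d = −ln(1 − 0.352941) = −ln(0.647059) = 0.4353.

0.4353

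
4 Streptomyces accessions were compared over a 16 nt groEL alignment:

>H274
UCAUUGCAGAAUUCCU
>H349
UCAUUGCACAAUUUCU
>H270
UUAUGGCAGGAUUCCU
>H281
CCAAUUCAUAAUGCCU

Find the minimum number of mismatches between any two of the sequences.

2

Pairwise Hamming distances:
  H274 vs H349: 2
  H274 vs H270: 3
  H274 vs H281: 5
  H349 vs H270: 5
  H349 vs H281: 6
  H270 vs H281: 8
The smallest is 2, between H274 and H349.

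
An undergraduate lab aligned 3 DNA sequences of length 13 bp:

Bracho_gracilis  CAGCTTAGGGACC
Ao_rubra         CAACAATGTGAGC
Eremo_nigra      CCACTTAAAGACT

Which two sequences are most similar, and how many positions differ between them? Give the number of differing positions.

Pairwise Hamming distances:
  Bracho_gracilis vs Ao_rubra: 6
  Bracho_gracilis vs Eremo_nigra: 5
  Ao_rubra vs Eremo_nigra: 8
The smallest is 5, between Bracho_gracilis and Eremo_nigra.

5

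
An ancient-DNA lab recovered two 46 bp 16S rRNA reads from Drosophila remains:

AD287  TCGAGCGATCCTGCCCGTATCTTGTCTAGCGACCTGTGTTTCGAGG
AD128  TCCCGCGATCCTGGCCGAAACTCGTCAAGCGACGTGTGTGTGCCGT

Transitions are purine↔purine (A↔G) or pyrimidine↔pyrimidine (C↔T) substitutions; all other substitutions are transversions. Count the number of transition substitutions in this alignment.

1

Differing sites — 3:G/C (Tv); 4:A/C (Tv); 14:C/G (Tv); 18:T/A (Tv); 20:T/A (Tv); 23:T/C (Ti); 27:T/A (Tv); 34:C/G (Tv); 40:T/G (Tv); 42:C/G (Tv); 43:G/C (Tv); 44:A/C (Tv); 46:G/T (Tv).
Of the 13 differences, 1 transition and 12 transversions, so the answer is 1.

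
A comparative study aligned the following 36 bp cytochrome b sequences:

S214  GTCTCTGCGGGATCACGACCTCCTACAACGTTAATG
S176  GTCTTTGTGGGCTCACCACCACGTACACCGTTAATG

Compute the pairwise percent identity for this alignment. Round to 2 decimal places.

80.56%

Mismatches occur at site 5 (C/T), site 8 (C/T), site 12 (A/C), site 17 (G/C), site 21 (T/A), site 23 (C/G), site 28 (A/C).
29 of the 36 sites match, so the percent identity is 29/36 × 100 = 80.56%.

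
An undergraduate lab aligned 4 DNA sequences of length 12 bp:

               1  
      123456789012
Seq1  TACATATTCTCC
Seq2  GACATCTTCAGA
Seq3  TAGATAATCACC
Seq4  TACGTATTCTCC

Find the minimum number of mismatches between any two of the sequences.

Pairwise Hamming distances:
  Seq1 vs Seq2: 5
  Seq1 vs Seq3: 3
  Seq1 vs Seq4: 1
  Seq2 vs Seq3: 6
  Seq2 vs Seq4: 6
  Seq3 vs Seq4: 4
The smallest is 1, between Seq1 and Seq4.

1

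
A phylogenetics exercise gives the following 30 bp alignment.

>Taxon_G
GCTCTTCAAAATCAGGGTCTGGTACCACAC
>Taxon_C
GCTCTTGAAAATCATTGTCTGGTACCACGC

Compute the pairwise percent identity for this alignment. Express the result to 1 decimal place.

86.7%

Differing sites — 7:C/G; 15:G/T; 16:G/T; 29:A/G.
26 of the 30 sites match, so the percent identity is 26/30 × 100 = 86.7%.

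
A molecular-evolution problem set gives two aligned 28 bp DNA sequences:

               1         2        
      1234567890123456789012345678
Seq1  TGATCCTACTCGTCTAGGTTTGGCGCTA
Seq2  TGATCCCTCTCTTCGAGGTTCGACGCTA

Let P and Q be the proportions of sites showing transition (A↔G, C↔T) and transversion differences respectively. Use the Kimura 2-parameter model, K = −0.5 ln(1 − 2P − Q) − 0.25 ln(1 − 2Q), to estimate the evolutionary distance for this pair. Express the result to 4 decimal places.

0.2542

The sequences differ at positions 7 (T/C, transition), 8 (A/T, transversion), 12 (G/T, transversion), 15 (T/G, transversion), 21 (T/C, transition), 23 (G/A, transition).
Of the 6 differences, 3 transitions and 3 transversions over 28 sites: P = 3/28 = 0.107143, Q = 3/28 = 0.107143.
d = −0.5·ln(0.678571) − 0.25·ln(0.785714) = −0.5·(-0.387766) − 0.25·(-0.241162) = 0.2542.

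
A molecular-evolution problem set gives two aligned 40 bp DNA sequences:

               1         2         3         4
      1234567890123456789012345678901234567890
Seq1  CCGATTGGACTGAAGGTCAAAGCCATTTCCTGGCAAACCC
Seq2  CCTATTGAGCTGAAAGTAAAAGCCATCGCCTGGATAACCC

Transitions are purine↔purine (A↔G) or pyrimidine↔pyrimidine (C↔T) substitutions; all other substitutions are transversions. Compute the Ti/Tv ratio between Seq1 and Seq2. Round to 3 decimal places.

Mismatches occur at site 3 (G↔T, transversion), site 8 (G↔A, transition), site 9 (A↔G, transition), site 15 (G↔A, transition), site 18 (C↔A, transversion), site 27 (T↔C, transition), site 28 (T↔G, transversion), site 34 (C↔A, transversion), site 35 (A↔T, transversion).
Of the 9 differences, 4 transitions and 5 transversions, so Ti/Tv = 4/5 = 0.800.

0.800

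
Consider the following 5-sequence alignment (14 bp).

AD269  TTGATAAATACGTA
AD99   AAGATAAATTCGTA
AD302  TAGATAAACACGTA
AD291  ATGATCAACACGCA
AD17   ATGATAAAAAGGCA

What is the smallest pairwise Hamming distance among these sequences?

2

Pairwise Hamming distances:
  AD269 vs AD99: 3
  AD269 vs AD302: 2
  AD269 vs AD291: 4
  AD269 vs AD17: 4
  AD99 vs AD302: 3
  AD99 vs AD291: 5
  AD99 vs AD17: 5
  AD302 vs AD291: 4
  AD302 vs AD17: 5
  AD291 vs AD17: 3
The smallest is 2, between AD269 and AD302.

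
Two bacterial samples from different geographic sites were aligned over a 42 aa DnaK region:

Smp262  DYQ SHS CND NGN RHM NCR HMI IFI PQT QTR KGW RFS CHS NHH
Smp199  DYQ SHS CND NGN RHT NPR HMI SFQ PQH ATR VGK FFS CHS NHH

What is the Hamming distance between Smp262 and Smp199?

9

Differing sites — 15:M/T; 17:C/P; 22:I/S; 24:I/Q; 27:T/H; 28:Q/A; 31:K/V; 33:W/K; 34:R/F.
That gives 9 mismatches out of 42 aligned sites, so the Hamming distance is 9.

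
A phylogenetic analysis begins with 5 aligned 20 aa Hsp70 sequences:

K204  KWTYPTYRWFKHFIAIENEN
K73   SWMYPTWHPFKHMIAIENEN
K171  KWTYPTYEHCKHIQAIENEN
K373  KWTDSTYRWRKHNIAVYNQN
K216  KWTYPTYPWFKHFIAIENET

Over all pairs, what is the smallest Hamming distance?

Pairwise Hamming distances:
  K204 vs K73: 6
  K204 vs K171: 5
  K204 vs K373: 7
  K204 vs K216: 2
  K73 vs K171: 8
  K73 vs K373: 12
  K73 vs K216: 7
  K171 vs K373: 10
  K171 vs K216: 6
  K373 vs K216: 9
The smallest is 2, between K204 and K216.

2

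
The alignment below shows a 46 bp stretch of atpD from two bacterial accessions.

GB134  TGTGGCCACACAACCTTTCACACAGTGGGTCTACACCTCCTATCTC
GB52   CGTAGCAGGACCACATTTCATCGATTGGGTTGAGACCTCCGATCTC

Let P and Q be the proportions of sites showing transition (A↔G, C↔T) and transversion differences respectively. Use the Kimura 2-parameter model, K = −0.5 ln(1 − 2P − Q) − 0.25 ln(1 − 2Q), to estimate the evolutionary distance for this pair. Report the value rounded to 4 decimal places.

0.4279

The sequences differ at positions 1 (T/C, transition), 4 (G/A, transition), 7 (C/A, transversion), 8 (A/G, transition), 9 (C/G, transversion), 12 (A/C, transversion), 15 (C/A, transversion), 21 (C/T, transition), 22 (A/C, transversion), 23 (C/G, transversion), 25 (G/T, transversion), 31 (C/T, transition), 32 (T/G, transversion), 34 (C/G, transversion), 41 (T/G, transversion).
Of the 15 differences, 5 transitions and 10 transversions over 46 sites: P = 5/46 = 0.108696, Q = 10/46 = 0.217391.
d = −0.5·ln(0.565217) − 0.25·ln(0.565218) = −0.5·(-0.570546) − 0.25·(-0.570544) = 0.4279.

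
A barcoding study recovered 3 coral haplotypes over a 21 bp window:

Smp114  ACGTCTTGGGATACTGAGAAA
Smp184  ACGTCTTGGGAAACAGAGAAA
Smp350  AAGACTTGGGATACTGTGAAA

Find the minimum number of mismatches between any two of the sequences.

Pairwise Hamming distances:
  Smp114 vs Smp184: 2
  Smp114 vs Smp350: 3
  Smp184 vs Smp350: 5
The smallest is 2, between Smp114 and Smp184.

2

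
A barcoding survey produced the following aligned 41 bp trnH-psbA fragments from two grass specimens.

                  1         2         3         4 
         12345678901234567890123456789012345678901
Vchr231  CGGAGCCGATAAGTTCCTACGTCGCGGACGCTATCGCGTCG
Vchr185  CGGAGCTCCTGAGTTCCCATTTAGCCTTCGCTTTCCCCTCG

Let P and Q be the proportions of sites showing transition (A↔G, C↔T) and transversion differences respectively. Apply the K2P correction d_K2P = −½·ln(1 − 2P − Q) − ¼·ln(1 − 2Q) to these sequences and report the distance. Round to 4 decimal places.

0.4563

The sequences differ at positions 7 (C/T, transition), 8 (G/C, transversion), 9 (A/C, transversion), 11 (A/G, transition), 18 (T/C, transition), 20 (C/T, transition), 21 (G/T, transversion), 23 (C/A, transversion), 26 (G/C, transversion), 27 (G/T, transversion), 28 (A/T, transversion), 33 (A/T, transversion), 36 (G/C, transversion), 38 (G/C, transversion).
Of the 14 differences, 4 transitions and 10 transversions over 41 sites: P = 4/41 = 0.097561, Q = 10/41 = 0.243902.
d = −0.5·ln(0.560976) − 0.25·ln(0.512196) = −0.5·(-0.578077) − 0.25·(-0.669048) = 0.4563.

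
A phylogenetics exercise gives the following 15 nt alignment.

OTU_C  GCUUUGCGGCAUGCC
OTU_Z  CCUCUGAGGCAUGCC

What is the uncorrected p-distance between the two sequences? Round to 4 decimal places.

0.2000

Mismatches occur at site 1 (G/C), site 4 (U/C), site 7 (C/A).
There are 3 differences over 15 sites, so p = 3/15 = 0.2000.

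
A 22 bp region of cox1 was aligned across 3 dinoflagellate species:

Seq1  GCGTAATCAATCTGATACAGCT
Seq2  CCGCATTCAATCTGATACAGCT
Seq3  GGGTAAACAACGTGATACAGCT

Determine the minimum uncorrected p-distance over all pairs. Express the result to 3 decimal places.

0.136

Pairwise Hamming distances:
  Seq1 vs Seq2: 3
  Seq1 vs Seq3: 4
  Seq2 vs Seq3: 7
The smallest is 3 mismatches, between Seq1 and Seq2; p = 3/22 = 0.136.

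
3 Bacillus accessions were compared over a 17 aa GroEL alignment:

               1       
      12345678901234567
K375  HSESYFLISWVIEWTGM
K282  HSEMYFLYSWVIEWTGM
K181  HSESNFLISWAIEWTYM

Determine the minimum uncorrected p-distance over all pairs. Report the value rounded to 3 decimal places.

Pairwise Hamming distances:
  K375 vs K282: 2
  K375 vs K181: 3
  K282 vs K181: 5
The smallest is 2 mismatches, between K375 and K282; p = 2/17 = 0.118.

0.118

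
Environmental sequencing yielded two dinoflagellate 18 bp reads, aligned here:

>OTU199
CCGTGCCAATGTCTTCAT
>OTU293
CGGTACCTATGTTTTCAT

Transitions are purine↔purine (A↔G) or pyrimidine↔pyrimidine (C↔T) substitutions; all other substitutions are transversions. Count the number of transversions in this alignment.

Mismatches occur at site 2 (C↔G, transversion), site 5 (G↔A, transition), site 8 (A↔T, transversion), site 13 (C↔T, transition).
Of the 4 differences, 2 transitions and 2 transversions, so the answer is 2.

2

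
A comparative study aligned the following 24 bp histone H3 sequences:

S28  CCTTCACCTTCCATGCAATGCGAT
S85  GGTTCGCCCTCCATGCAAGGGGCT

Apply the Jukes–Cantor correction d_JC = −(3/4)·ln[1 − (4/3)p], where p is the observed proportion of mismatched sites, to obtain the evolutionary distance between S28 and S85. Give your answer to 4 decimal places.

0.3694

Differing sites — 1:C/G; 2:C/G; 6:A/G; 9:T/C; 19:T/G; 21:C/G; 23:A/C.
p = 7/24 = 0.291667.
d = −0.75 · ln(1 − (4/3)·0.291667) = −0.75 · ln(0.611111) = −0.75 · (-0.492477) = 0.3694.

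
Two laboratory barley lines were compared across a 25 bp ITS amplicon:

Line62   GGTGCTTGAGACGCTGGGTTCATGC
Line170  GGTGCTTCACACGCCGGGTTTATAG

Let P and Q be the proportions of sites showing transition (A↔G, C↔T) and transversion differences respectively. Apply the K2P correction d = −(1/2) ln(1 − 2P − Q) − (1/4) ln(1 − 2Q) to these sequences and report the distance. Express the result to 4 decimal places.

The sequences differ at positions 8 (G/C, transversion), 10 (G/C, transversion), 15 (T/C, transition), 21 (C/T, transition), 24 (G/A, transition), 25 (C/G, transversion).
Of the 6 differences, 3 transitions and 3 transversions over 25 sites: P = 3/25 = 0.120000, Q = 3/25 = 0.120000.
d = −0.5·ln(0.640000) − 0.25·ln(0.760000) = −0.5·(-0.446287) − 0.25·(-0.274437) = 0.2918.

0.2918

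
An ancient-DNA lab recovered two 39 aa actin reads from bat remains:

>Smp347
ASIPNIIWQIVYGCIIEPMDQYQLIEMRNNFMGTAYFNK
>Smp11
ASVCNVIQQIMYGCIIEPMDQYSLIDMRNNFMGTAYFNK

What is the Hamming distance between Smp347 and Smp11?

Differing sites — 3:I/V; 4:P/C; 6:I/V; 8:W/Q; 11:V/M; 23:Q/S; 26:E/D.
That gives 7 mismatches out of 39 aligned sites, so the Hamming distance is 7.

7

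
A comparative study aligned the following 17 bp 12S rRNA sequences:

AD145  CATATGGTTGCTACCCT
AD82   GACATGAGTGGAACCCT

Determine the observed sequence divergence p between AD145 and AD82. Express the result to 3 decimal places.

The sequences differ at positions 1 (C/G), 3 (T/C), 7 (G/A), 8 (T/G), 11 (C/G), 12 (T/A).
There are 6 differences over 17 sites, so p = 6/17 = 0.353.

0.353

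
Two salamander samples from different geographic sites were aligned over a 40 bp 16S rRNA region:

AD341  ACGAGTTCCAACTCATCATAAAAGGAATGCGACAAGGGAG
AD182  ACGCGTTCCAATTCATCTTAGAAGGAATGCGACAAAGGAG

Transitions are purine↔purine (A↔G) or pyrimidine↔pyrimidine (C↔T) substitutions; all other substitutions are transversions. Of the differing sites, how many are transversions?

2

The sequences differ at positions 4 (A/C, transversion), 12 (C/T, transition), 18 (A/T, transversion), 21 (A/G, transition), 36 (G/A, transition).
Of the 5 differences, 3 transitions and 2 transversions, so the answer is 2.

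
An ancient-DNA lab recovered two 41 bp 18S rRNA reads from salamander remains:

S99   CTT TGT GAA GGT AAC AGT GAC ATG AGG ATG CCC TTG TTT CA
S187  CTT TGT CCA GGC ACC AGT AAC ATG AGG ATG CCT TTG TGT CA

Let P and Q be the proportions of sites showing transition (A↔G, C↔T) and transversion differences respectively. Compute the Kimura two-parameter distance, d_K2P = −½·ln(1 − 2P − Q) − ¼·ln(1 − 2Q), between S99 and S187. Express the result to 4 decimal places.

Differing sites — 7:G/C (Tv); 8:A/C (Tv); 12:T/C (Ti); 14:A/C (Tv); 19:G/A (Ti); 33:C/T (Ti); 38:T/G (Tv).
Of the 7 differences, 3 transitions and 4 transversions over 41 sites: P = 3/41 = 0.073171, Q = 4/41 = 0.097561.
d = −0.5·ln(0.756097) − 0.25·ln(0.804878) = −0.5·(-0.279586) − 0.25·(-0.217065) = 0.1941.

0.1941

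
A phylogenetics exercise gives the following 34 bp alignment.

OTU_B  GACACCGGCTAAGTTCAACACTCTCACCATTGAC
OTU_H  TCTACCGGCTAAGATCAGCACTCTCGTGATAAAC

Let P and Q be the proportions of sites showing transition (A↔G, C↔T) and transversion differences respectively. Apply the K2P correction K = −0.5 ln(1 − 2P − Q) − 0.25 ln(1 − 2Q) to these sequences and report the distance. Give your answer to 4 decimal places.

Mismatches occur at site 1 (G/T, transversion), site 2 (A/C, transversion), site 3 (C/T, transition), site 14 (T/A, transversion), site 18 (A/G, transition), site 26 (A/G, transition), site 27 (C/T, transition), site 28 (C/G, transversion), site 31 (T/A, transversion), site 32 (G/A, transition).
Of the 10 differences, 5 transitions and 5 transversions over 34 sites: P = 5/34 = 0.147059, Q = 5/34 = 0.147059.
d = −0.5·ln(0.558823) − 0.25·ln(0.705882) = −0.5·(-0.581922) − 0.25·(-0.348307) = 0.3780.

0.3780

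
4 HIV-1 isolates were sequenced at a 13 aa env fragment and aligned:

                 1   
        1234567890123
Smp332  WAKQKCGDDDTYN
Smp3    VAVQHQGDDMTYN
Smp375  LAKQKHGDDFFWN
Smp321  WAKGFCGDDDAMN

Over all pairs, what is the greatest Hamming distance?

8

Pairwise Hamming distances:
  Smp332 vs Smp3: 5
  Smp332 vs Smp375: 5
  Smp332 vs Smp321: 4
  Smp3 vs Smp375: 7
  Smp3 vs Smp321: 8
  Smp375 vs Smp321: 7
The largest is 8, between Smp3 and Smp321.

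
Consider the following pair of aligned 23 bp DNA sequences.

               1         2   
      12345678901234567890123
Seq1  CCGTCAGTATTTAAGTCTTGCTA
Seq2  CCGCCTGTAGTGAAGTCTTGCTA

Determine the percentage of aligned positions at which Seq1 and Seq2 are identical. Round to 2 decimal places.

82.61%

Mismatches occur at site 4 (T→C), site 6 (A→T), site 10 (T→G), site 12 (T→G).
19 of the 23 sites match, so the percent identity is 19/23 × 100 = 82.61%.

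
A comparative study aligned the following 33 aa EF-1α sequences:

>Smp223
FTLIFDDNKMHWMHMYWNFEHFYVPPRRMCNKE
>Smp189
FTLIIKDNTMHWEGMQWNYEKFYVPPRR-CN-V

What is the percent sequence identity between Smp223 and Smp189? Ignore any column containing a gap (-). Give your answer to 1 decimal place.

71.0%

Excluding the 2 gap columns leaves 31 comparable sites.
Mismatches occur at site 5 (F↔I), site 6 (D↔K), site 9 (K↔T), site 13 (M↔E), site 14 (H↔G), site 16 (Y↔Q), site 19 (F↔Y), site 21 (H↔K), site 33 (E↔V).
22 of the 31 comparable sites match, so the percent identity is 22/31 × 100 = 71.0%.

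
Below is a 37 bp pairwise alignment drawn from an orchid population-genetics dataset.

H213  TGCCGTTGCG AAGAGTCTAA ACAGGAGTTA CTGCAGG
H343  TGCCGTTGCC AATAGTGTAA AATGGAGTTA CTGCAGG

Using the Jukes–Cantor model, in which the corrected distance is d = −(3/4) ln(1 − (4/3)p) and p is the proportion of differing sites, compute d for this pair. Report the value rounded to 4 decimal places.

Mismatches occur at site 10 (G↔C), site 13 (G↔T), site 17 (C↔G), site 22 (C↔A), site 23 (A↔T).
p = 5/37 = 0.135135.
d = −0.75 · ln(1 − (4/3)·0.135135) = −0.75 · ln(0.819820) = −0.75 · (-0.198670) = 0.1490.

0.1490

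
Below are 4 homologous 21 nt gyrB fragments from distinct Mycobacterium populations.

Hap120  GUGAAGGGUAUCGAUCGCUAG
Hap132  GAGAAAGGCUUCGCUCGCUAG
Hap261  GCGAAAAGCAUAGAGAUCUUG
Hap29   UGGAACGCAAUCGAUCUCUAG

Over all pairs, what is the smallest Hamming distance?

5

Pairwise Hamming distances:
  Hap120 vs Hap132: 5
  Hap120 vs Hap261: 9
  Hap120 vs Hap29: 6
  Hap132 vs Hap261: 9
  Hap132 vs Hap29: 8
  Hap261 vs Hap29: 10
The smallest is 5, between Hap120 and Hap132.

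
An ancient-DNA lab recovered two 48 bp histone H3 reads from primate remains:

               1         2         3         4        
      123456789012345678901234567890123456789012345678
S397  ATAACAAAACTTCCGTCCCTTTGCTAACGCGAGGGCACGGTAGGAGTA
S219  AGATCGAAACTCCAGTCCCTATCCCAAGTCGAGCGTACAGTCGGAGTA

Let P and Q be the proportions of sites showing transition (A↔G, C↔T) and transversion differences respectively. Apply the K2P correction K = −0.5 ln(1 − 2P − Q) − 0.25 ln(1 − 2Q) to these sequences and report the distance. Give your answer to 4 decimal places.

Differing sites — 2:T/G (Tv); 4:A/T (Tv); 6:A/G (Ti); 12:T/C (Ti); 14:C/A (Tv); 21:T/A (Tv); 23:G/C (Tv); 25:T/C (Ti); 28:C/G (Tv); 29:G/T (Tv); 34:G/C (Tv); 36:C/T (Ti); 39:G/A (Ti); 42:A/C (Tv).
Of the 14 differences, 5 transitions and 9 transversions over 48 sites: P = 5/48 = 0.104167, Q = 9/48 = 0.187500.
d = −0.5·ln(0.604166) − 0.25·ln(0.625000) = −0.5·(-0.503906) − 0.25·(-0.470004) = 0.3695.

0.3695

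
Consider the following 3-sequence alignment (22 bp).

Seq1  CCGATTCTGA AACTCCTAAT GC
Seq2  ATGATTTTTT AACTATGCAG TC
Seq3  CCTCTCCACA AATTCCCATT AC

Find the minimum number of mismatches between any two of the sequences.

9

Pairwise Hamming distances:
  Seq1 vs Seq2: 11
  Seq1 vs Seq3: 9
  Seq2 vs Seq3: 17
The smallest is 9, between Seq1 and Seq3.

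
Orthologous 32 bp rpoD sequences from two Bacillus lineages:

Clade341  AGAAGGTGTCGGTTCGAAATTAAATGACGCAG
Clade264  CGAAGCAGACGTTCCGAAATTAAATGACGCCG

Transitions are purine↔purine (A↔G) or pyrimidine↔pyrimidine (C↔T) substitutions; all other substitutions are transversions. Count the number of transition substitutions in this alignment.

1

Mismatches occur at site 1 (A↔C, transversion), site 6 (G↔C, transversion), site 7 (T↔A, transversion), site 9 (T↔A, transversion), site 12 (G↔T, transversion), site 14 (T↔C, transition), site 31 (A↔C, transversion).
Of the 7 differences, 1 transition and 6 transversions, so the answer is 1.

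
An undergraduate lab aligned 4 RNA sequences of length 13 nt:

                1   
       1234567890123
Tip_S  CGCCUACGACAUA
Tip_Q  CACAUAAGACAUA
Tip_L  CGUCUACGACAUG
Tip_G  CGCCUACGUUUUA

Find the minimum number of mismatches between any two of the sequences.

Pairwise Hamming distances:
  Tip_S vs Tip_Q: 3
  Tip_S vs Tip_L: 2
  Tip_S vs Tip_G: 3
  Tip_Q vs Tip_L: 5
  Tip_Q vs Tip_G: 6
  Tip_L vs Tip_G: 5
The smallest is 2, between Tip_S and Tip_L.

2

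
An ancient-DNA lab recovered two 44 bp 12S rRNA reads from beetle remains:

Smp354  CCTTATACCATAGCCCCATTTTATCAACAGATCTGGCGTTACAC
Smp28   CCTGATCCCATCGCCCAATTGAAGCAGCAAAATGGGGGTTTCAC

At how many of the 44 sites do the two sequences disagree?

14

Mismatches occur at site 4 (T→G), site 7 (A→C), site 12 (A→C), site 17 (C→A), site 21 (T→G), site 22 (T→A), site 24 (T→G), site 27 (A→G), site 30 (G→A), site 32 (T→A), site 33 (C→T), site 34 (T→G), site 37 (C→G), site 41 (A→T).
That gives 14 mismatches out of 44 aligned sites, so the Hamming distance is 14.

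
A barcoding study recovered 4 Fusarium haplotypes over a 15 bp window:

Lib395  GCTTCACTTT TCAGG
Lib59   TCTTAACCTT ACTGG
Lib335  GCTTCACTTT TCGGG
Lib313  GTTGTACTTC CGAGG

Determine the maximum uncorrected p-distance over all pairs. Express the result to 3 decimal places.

0.600

Pairwise Hamming distances:
  Lib395 vs Lib59: 5
  Lib395 vs Lib335: 1
  Lib395 vs Lib313: 6
  Lib59 vs Lib335: 5
  Lib59 vs Lib313: 9
  Lib335 vs Lib313: 7
The largest is 9 mismatches, between Lib59 and Lib313; p = 9/15 = 0.600.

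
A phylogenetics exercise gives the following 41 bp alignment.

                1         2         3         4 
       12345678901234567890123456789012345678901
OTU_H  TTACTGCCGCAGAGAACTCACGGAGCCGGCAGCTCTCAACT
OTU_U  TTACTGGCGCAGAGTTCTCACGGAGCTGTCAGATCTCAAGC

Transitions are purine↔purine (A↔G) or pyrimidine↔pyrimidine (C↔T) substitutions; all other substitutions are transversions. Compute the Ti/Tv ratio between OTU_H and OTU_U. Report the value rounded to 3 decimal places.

Differing sites — 7:C/G (Tv); 15:A/T (Tv); 16:A/T (Tv); 27:C/T (Ti); 29:G/T (Tv); 33:C/A (Tv); 40:C/G (Tv); 41:T/C (Ti).
Of the 8 differences, 2 transitions and 6 transversions, so Ti/Tv = 2/6 = 0.333.

0.333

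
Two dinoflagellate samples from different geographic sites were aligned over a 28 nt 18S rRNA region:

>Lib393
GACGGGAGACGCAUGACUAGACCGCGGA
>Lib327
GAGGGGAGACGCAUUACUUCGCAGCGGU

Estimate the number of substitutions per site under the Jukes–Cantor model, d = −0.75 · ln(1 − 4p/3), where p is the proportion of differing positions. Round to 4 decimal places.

0.3041

Differing sites — 3:C/G; 15:G/U; 19:A/U; 20:G/C; 21:A/G; 23:C/A; 28:A/U.
p = 7/28 = 0.250000.
d = −0.75 · ln(1 − (4/3)·0.250000) = −0.75 · ln(0.666667) = −0.75 · (-0.405465) = 0.3041.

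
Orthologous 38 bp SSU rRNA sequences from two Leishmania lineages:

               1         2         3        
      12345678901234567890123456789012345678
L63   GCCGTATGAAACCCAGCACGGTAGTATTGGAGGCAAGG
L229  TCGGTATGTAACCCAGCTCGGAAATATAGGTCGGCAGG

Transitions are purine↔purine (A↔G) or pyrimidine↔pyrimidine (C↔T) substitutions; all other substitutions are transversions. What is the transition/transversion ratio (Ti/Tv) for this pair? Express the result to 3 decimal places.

The sequences differ at positions 1 (G/T, transversion), 3 (C/G, transversion), 9 (A/T, transversion), 18 (A/T, transversion), 22 (T/A, transversion), 24 (G/A, transition), 28 (T/A, transversion), 31 (A/T, transversion), 32 (G/C, transversion), 34 (C/G, transversion), 35 (A/C, transversion).
Of the 11 differences, 1 transition and 10 transversions, so Ti/Tv = 1/10 = 0.100.

0.100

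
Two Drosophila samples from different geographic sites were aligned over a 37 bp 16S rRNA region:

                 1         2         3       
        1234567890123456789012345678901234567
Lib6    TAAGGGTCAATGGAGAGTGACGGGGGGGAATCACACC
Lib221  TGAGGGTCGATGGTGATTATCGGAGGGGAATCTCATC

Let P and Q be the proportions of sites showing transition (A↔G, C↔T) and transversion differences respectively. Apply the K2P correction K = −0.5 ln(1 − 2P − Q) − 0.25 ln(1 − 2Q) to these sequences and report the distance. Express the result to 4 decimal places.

Mismatches occur at site 2 (A↔G, transition), site 9 (A↔G, transition), site 14 (A↔T, transversion), site 17 (G↔T, transversion), site 19 (G↔A, transition), site 20 (A↔T, transversion), site 24 (G↔A, transition), site 33 (A↔T, transversion), site 36 (C↔T, transition).
Of the 9 differences, 5 transitions and 4 transversions over 37 sites: P = 5/37 = 0.135135, Q = 4/37 = 0.108108.
d = −0.5·ln(0.621622) − 0.25·ln(0.783784) = −0.5·(-0.475423) − 0.25·(-0.243622) = 0.2986.

0.2986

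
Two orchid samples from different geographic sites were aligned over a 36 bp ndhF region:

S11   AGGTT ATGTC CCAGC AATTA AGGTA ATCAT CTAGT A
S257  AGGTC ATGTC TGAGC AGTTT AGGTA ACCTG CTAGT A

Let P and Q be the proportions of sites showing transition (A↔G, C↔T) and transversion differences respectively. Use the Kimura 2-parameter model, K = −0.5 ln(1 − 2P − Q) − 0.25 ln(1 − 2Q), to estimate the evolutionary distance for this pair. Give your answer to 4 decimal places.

0.2656

The sequences differ at positions 5 (T/C, transition), 11 (C/T, transition), 12 (C/G, transversion), 17 (A/G, transition), 20 (A/T, transversion), 27 (T/C, transition), 29 (A/T, transversion), 30 (T/G, transversion).
Of the 8 differences, 4 transitions and 4 transversions over 36 sites: P = 4/36 = 0.111111, Q = 4/36 = 0.111111.
d = −0.5·ln(0.666667) − 0.25·ln(0.777778) = −0.5·(-0.405465) − 0.25·(-0.251314) = 0.2656.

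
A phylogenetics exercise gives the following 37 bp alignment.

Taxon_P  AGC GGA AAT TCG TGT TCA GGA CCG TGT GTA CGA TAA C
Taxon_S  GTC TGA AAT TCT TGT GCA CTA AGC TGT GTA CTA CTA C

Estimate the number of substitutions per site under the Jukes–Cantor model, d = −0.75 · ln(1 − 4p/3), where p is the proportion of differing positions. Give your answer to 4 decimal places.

0.4740

Mismatches occur at site 1 (A↔G), site 2 (G↔T), site 4 (G↔T), site 12 (G↔T), site 16 (T↔G), site 19 (G↔C), site 20 (G↔T), site 22 (C↔A), site 23 (C↔G), site 24 (G↔C), site 32 (G↔T), site 34 (T↔C), site 35 (A↔T).
p = 13/37 = 0.351351.
d = −0.75 · ln(1 − (4/3)·0.351351) = −0.75 · ln(0.531532) = −0.75 · (-0.631992) = 0.4740.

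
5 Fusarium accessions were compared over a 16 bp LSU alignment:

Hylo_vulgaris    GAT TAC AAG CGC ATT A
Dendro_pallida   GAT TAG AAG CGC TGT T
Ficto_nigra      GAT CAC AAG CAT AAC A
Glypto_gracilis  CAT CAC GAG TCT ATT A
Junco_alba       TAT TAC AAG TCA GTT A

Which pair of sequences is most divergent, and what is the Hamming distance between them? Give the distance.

10

Pairwise Hamming distances:
  Hylo_vulgaris vs Dendro_pallida: 4
  Hylo_vulgaris vs Ficto_nigra: 5
  Hylo_vulgaris vs Glypto_gracilis: 6
  Hylo_vulgaris vs Junco_alba: 5
  Dendro_pallida vs Ficto_nigra: 8
  Dendro_pallida vs Glypto_gracilis: 10
  Dendro_pallida vs Junco_alba: 8
  Ficto_nigra vs Glypto_gracilis: 6
  Ficto_nigra vs Junco_alba: 8
  Glypto_gracilis vs Junco_alba: 5
The largest is 10, between Dendro_pallida and Glypto_gracilis.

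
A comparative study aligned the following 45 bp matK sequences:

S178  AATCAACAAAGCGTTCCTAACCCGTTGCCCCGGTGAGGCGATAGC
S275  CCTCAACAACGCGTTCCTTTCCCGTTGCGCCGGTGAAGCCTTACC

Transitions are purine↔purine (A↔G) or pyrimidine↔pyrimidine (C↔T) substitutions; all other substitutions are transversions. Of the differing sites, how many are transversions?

9

Mismatches occur at site 1 (A↔C, transversion), site 2 (A↔C, transversion), site 10 (A↔C, transversion), site 19 (A↔T, transversion), site 20 (A↔T, transversion), site 29 (C↔G, transversion), site 37 (G↔A, transition), site 40 (G↔C, transversion), site 41 (A↔T, transversion), site 44 (G↔C, transversion).
Of the 10 differences, 1 transition and 9 transversions, so the answer is 9.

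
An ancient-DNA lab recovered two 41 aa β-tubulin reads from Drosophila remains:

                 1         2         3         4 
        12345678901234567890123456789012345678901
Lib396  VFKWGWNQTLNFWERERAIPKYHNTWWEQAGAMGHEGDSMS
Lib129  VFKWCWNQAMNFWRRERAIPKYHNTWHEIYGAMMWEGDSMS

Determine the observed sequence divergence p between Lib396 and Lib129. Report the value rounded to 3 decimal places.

0.220

Differing sites — 5:G/C; 9:T/A; 10:L/M; 14:E/R; 27:W/H; 29:Q/I; 30:A/Y; 34:G/M; 35:H/W.
There are 9 differences over 41 sites, so p = 9/41 = 0.220.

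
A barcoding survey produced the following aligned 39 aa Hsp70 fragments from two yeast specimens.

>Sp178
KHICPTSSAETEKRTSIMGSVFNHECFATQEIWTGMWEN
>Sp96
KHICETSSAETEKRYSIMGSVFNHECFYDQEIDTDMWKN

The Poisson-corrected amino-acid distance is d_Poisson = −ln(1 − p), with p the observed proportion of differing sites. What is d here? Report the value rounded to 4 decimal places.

Mismatches occur at site 5 (P→E), site 15 (T→Y), site 28 (A→Y), site 29 (T→D), site 33 (W→D), site 35 (G→D), site 38 (E→K).
p = 7/39 = 0.179487.
d = −ln(1 − 0.179487) = −ln(0.820513) = 0.1978.

0.1978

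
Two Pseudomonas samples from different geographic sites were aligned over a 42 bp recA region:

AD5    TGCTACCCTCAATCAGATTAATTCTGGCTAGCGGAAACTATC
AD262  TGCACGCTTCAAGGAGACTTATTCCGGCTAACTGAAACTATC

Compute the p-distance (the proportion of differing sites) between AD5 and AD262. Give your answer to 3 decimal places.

Mismatches occur at site 4 (T→A), site 5 (A→C), site 6 (C→G), site 8 (C→T), site 13 (T→G), site 14 (C→G), site 18 (T→C), site 20 (A→T), site 25 (T→C), site 31 (G→A), site 33 (G→T).
There are 11 differences over 42 sites, so p = 11/42 = 0.262.

0.262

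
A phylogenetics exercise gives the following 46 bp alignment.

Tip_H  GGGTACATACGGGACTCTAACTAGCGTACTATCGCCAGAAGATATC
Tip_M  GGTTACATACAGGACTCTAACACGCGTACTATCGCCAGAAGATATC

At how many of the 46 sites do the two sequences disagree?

The sequences differ at positions 3 (G/T), 11 (G/A), 22 (T/A), 23 (A/C).
That gives 4 mismatches out of 46 aligned sites, so the Hamming distance is 4.

4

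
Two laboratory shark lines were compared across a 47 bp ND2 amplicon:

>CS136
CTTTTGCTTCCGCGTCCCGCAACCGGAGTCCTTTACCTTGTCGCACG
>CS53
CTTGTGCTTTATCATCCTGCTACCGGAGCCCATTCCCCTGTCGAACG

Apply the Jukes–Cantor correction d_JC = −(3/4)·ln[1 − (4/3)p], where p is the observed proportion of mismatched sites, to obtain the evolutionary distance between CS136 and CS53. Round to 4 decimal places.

0.3121

Mismatches occur at site 4 (T↔G), site 10 (C↔T), site 11 (C↔A), site 12 (G↔T), site 14 (G↔A), site 18 (C↔T), site 21 (A↔T), site 29 (T↔C), site 32 (T↔A), site 35 (A↔C), site 38 (T↔C), site 44 (C↔A).
p = 12/47 = 0.255319.
d = −0.75 · ln(1 − (4/3)·0.255319) = −0.75 · ln(0.659575) = −0.75 · (-0.416160) = 0.3121.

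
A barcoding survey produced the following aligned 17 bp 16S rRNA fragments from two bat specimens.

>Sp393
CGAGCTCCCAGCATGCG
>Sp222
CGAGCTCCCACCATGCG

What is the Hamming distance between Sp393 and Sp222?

The sequences differ at position 11 (G/C).
That gives 1 mismatch out of 17 aligned sites, so the Hamming distance is 1.

1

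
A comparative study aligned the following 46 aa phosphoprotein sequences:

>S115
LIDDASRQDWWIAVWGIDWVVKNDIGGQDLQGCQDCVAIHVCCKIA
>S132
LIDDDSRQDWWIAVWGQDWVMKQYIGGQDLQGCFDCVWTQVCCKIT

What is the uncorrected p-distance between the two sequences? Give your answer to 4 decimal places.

0.2174

Differing sites — 5:A/D; 17:I/Q; 21:V/M; 23:N/Q; 24:D/Y; 34:Q/F; 38:A/W; 39:I/T; 40:H/Q; 46:A/T.
There are 10 differences over 46 sites, so p = 10/46 = 0.2174.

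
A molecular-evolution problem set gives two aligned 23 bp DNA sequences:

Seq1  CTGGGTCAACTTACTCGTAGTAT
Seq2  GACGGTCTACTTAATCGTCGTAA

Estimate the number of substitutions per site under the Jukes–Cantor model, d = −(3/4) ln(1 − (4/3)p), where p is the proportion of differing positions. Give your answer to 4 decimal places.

0.3904

Differing sites — 1:C/G; 2:T/A; 3:G/C; 8:A/T; 14:C/A; 19:A/C; 23:T/A.
p = 7/23 = 0.304348.
d = −0.75 · ln(1 − (4/3)·0.304348) = −0.75 · ln(0.594203) = −0.75 · (-0.520534) = 0.3904.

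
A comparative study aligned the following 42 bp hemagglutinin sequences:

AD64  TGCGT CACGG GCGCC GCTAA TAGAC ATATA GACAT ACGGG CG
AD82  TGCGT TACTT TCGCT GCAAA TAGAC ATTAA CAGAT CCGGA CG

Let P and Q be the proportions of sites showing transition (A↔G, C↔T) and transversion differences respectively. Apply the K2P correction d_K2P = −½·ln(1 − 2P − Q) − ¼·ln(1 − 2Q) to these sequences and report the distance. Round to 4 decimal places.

0.3608

Mismatches occur at site 6 (C→T, transition), site 9 (G→T, transversion), site 10 (G→T, transversion), site 11 (G→T, transversion), site 15 (C→T, transition), site 18 (T→A, transversion), site 28 (A→T, transversion), site 29 (T→A, transversion), site 31 (G→C, transversion), site 33 (C→G, transversion), site 36 (A→C, transversion), site 40 (G→A, transition).
Of the 12 differences, 3 transitions and 9 transversions over 42 sites: P = 3/42 = 0.071429, Q = 9/42 = 0.214286.
d = −0.5·ln(0.642856) − 0.25·ln(0.571428) = −0.5·(-0.441835) − 0.25·(-0.559617) = 0.3608.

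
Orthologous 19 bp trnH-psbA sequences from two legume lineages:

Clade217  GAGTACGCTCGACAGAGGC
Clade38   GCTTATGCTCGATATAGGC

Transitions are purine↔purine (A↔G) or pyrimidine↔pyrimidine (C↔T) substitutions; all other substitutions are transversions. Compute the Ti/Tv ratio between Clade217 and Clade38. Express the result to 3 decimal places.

Differing sites — 2:A/C (Tv); 3:G/T (Tv); 6:C/T (Ti); 13:C/T (Ti); 15:G/T (Tv).
Of the 5 differences, 2 transitions and 3 transversions, so Ti/Tv = 2/3 = 0.667.

0.667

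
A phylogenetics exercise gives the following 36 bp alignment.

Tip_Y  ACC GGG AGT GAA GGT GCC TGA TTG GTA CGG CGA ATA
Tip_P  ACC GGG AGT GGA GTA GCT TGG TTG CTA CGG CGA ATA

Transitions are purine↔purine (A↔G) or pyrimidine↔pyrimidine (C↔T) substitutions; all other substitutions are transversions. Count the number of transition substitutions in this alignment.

3

Differing sites — 11:A/G (Ti); 14:G/T (Tv); 15:T/A (Tv); 18:C/T (Ti); 21:A/G (Ti); 25:G/C (Tv).
Of the 6 differences, 3 transitions and 3 transversions, so the answer is 3.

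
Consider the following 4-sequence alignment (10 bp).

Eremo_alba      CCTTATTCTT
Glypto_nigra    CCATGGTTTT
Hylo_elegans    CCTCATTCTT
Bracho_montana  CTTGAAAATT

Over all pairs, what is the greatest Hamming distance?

7

Pairwise Hamming distances:
  Eremo_alba vs Glypto_nigra: 4
  Eremo_alba vs Hylo_elegans: 1
  Eremo_alba vs Bracho_montana: 5
  Glypto_nigra vs Hylo_elegans: 5
  Glypto_nigra vs Bracho_montana: 7
  Hylo_elegans vs Bracho_montana: 5
The largest is 7, between Glypto_nigra and Bracho_montana.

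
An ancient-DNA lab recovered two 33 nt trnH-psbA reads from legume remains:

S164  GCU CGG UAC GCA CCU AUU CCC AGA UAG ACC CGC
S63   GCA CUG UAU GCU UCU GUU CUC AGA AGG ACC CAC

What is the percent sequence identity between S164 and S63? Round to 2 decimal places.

69.70%

Differing sites — 3:U/A; 5:G/U; 9:C/U; 12:A/U; 13:C/U; 16:A/G; 20:C/U; 25:U/A; 26:A/G; 32:G/A.
23 of the 33 sites match, so the percent identity is 23/33 × 100 = 69.70%.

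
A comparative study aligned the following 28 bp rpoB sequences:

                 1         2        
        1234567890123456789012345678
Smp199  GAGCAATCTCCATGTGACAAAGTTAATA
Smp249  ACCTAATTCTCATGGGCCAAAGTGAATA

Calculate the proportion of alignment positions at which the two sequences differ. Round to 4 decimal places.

0.3571

Differing sites — 1:G/A; 2:A/C; 3:G/C; 4:C/T; 8:C/T; 9:T/C; 10:C/T; 15:T/G; 17:A/C; 24:T/G.
There are 10 differences over 28 sites, so p = 10/28 = 0.3571.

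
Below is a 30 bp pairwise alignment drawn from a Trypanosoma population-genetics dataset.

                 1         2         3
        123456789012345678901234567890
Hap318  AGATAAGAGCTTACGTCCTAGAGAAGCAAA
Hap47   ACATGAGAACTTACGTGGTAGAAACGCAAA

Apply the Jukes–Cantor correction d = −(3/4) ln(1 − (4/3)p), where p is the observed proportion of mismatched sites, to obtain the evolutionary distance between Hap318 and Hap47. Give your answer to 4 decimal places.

0.2795

The sequences differ at positions 2 (G/C), 5 (A/G), 9 (G/A), 17 (C/G), 18 (C/G), 23 (G/A), 25 (A/C).
p = 7/30 = 0.233333.
d = −0.75 · ln(1 − (4/3)·0.233333) = −0.75 · ln(0.688889) = −0.75 · (-0.372675) = 0.2795.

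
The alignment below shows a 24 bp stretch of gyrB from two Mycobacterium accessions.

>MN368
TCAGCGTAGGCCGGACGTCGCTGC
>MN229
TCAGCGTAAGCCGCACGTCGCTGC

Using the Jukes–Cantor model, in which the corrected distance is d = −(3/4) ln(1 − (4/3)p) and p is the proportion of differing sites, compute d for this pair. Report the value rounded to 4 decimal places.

The sequences differ at positions 9 (G/A), 14 (G/C).
p = 2/24 = 0.083333.
d = −0.75 · ln(1 − (4/3)·0.083333) = −0.75 · ln(0.888889) = −0.75 · (-0.117783) = 0.0883.

0.0883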